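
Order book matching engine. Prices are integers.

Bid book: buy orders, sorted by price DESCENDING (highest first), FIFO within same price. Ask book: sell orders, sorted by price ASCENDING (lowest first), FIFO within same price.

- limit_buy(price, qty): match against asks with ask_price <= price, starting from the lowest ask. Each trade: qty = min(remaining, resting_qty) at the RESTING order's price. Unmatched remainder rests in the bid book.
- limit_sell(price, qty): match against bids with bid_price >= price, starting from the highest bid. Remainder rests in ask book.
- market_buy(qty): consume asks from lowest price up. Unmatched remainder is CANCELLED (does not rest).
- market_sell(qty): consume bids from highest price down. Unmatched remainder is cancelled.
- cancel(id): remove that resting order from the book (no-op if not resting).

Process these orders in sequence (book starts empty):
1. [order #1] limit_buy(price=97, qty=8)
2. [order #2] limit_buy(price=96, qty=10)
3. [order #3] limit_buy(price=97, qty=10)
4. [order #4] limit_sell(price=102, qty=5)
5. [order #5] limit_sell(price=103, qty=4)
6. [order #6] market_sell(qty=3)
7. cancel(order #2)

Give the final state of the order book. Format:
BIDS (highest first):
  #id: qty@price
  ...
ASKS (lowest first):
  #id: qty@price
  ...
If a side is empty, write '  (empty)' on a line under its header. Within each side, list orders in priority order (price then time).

After op 1 [order #1] limit_buy(price=97, qty=8): fills=none; bids=[#1:8@97] asks=[-]
After op 2 [order #2] limit_buy(price=96, qty=10): fills=none; bids=[#1:8@97 #2:10@96] asks=[-]
After op 3 [order #3] limit_buy(price=97, qty=10): fills=none; bids=[#1:8@97 #3:10@97 #2:10@96] asks=[-]
After op 4 [order #4] limit_sell(price=102, qty=5): fills=none; bids=[#1:8@97 #3:10@97 #2:10@96] asks=[#4:5@102]
After op 5 [order #5] limit_sell(price=103, qty=4): fills=none; bids=[#1:8@97 #3:10@97 #2:10@96] asks=[#4:5@102 #5:4@103]
After op 6 [order #6] market_sell(qty=3): fills=#1x#6:3@97; bids=[#1:5@97 #3:10@97 #2:10@96] asks=[#4:5@102 #5:4@103]
After op 7 cancel(order #2): fills=none; bids=[#1:5@97 #3:10@97] asks=[#4:5@102 #5:4@103]

Answer: BIDS (highest first):
  #1: 5@97
  #3: 10@97
ASKS (lowest first):
  #4: 5@102
  #5: 4@103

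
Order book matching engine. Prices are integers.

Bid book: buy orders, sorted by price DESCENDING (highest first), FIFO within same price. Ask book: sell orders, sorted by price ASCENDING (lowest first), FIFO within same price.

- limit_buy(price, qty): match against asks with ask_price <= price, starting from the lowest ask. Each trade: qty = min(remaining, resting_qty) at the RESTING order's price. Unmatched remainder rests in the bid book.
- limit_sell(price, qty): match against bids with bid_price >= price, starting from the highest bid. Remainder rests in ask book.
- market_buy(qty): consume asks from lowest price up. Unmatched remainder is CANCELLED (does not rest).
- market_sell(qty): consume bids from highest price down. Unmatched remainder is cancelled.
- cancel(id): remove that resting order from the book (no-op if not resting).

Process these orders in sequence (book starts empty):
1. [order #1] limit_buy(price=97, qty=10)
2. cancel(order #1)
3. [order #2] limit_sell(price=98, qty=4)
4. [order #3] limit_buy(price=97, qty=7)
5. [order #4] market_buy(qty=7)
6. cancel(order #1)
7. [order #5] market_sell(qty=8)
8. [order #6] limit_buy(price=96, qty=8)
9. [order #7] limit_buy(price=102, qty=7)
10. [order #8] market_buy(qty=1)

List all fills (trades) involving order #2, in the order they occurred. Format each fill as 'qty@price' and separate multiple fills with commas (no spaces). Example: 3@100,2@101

After op 1 [order #1] limit_buy(price=97, qty=10): fills=none; bids=[#1:10@97] asks=[-]
After op 2 cancel(order #1): fills=none; bids=[-] asks=[-]
After op 3 [order #2] limit_sell(price=98, qty=4): fills=none; bids=[-] asks=[#2:4@98]
After op 4 [order #3] limit_buy(price=97, qty=7): fills=none; bids=[#3:7@97] asks=[#2:4@98]
After op 5 [order #4] market_buy(qty=7): fills=#4x#2:4@98; bids=[#3:7@97] asks=[-]
After op 6 cancel(order #1): fills=none; bids=[#3:7@97] asks=[-]
After op 7 [order #5] market_sell(qty=8): fills=#3x#5:7@97; bids=[-] asks=[-]
After op 8 [order #6] limit_buy(price=96, qty=8): fills=none; bids=[#6:8@96] asks=[-]
After op 9 [order #7] limit_buy(price=102, qty=7): fills=none; bids=[#7:7@102 #6:8@96] asks=[-]
After op 10 [order #8] market_buy(qty=1): fills=none; bids=[#7:7@102 #6:8@96] asks=[-]

Answer: 4@98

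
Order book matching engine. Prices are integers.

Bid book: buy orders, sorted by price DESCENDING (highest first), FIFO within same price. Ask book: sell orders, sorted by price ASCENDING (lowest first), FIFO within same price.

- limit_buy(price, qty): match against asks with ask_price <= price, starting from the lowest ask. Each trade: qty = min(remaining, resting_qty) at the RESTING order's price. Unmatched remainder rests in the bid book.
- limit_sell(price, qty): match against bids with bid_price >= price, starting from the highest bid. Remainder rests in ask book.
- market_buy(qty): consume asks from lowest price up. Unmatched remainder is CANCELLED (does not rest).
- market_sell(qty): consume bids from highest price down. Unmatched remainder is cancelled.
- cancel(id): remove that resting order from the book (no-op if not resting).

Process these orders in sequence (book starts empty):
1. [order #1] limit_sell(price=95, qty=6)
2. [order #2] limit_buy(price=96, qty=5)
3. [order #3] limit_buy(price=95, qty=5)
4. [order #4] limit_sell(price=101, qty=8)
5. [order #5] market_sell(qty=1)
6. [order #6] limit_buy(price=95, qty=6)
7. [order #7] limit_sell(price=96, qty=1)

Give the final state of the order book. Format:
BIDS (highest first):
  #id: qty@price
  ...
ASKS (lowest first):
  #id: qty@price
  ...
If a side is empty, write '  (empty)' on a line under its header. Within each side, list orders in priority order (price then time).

After op 1 [order #1] limit_sell(price=95, qty=6): fills=none; bids=[-] asks=[#1:6@95]
After op 2 [order #2] limit_buy(price=96, qty=5): fills=#2x#1:5@95; bids=[-] asks=[#1:1@95]
After op 3 [order #3] limit_buy(price=95, qty=5): fills=#3x#1:1@95; bids=[#3:4@95] asks=[-]
After op 4 [order #4] limit_sell(price=101, qty=8): fills=none; bids=[#3:4@95] asks=[#4:8@101]
After op 5 [order #5] market_sell(qty=1): fills=#3x#5:1@95; bids=[#3:3@95] asks=[#4:8@101]
After op 6 [order #6] limit_buy(price=95, qty=6): fills=none; bids=[#3:3@95 #6:6@95] asks=[#4:8@101]
After op 7 [order #7] limit_sell(price=96, qty=1): fills=none; bids=[#3:3@95 #6:6@95] asks=[#7:1@96 #4:8@101]

Answer: BIDS (highest first):
  #3: 3@95
  #6: 6@95
ASKS (lowest first):
  #7: 1@96
  #4: 8@101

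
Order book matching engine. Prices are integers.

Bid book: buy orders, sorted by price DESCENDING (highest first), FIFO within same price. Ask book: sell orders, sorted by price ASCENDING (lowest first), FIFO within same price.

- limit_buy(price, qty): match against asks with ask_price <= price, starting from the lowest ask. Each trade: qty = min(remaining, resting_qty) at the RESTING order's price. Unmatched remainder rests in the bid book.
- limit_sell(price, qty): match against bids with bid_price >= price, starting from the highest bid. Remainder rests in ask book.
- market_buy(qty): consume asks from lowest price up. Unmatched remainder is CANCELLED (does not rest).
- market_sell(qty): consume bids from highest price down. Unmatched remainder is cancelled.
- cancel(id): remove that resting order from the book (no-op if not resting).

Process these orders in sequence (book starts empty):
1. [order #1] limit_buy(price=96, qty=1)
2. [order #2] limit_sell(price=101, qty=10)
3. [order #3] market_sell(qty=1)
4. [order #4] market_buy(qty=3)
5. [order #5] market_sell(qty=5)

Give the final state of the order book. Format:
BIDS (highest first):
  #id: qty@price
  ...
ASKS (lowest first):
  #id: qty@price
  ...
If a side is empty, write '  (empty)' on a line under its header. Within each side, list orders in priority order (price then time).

After op 1 [order #1] limit_buy(price=96, qty=1): fills=none; bids=[#1:1@96] asks=[-]
After op 2 [order #2] limit_sell(price=101, qty=10): fills=none; bids=[#1:1@96] asks=[#2:10@101]
After op 3 [order #3] market_sell(qty=1): fills=#1x#3:1@96; bids=[-] asks=[#2:10@101]
After op 4 [order #4] market_buy(qty=3): fills=#4x#2:3@101; bids=[-] asks=[#2:7@101]
After op 5 [order #5] market_sell(qty=5): fills=none; bids=[-] asks=[#2:7@101]

Answer: BIDS (highest first):
  (empty)
ASKS (lowest first):
  #2: 7@101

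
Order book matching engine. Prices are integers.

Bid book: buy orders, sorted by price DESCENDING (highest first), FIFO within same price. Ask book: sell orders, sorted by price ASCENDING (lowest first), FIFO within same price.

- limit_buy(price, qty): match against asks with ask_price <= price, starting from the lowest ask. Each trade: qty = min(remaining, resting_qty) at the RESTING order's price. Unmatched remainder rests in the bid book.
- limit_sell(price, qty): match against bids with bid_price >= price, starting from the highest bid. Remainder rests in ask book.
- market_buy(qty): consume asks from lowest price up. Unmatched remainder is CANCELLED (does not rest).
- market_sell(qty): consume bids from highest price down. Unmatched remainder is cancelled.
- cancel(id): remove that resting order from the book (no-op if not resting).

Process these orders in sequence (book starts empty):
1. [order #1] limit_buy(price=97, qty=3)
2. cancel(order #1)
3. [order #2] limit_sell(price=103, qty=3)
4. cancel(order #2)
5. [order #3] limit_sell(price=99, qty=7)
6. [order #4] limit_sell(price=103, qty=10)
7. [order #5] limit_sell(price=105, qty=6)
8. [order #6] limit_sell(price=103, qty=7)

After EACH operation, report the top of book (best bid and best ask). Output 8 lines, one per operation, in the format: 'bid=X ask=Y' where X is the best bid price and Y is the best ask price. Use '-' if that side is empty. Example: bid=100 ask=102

After op 1 [order #1] limit_buy(price=97, qty=3): fills=none; bids=[#1:3@97] asks=[-]
After op 2 cancel(order #1): fills=none; bids=[-] asks=[-]
After op 3 [order #2] limit_sell(price=103, qty=3): fills=none; bids=[-] asks=[#2:3@103]
After op 4 cancel(order #2): fills=none; bids=[-] asks=[-]
After op 5 [order #3] limit_sell(price=99, qty=7): fills=none; bids=[-] asks=[#3:7@99]
After op 6 [order #4] limit_sell(price=103, qty=10): fills=none; bids=[-] asks=[#3:7@99 #4:10@103]
After op 7 [order #5] limit_sell(price=105, qty=6): fills=none; bids=[-] asks=[#3:7@99 #4:10@103 #5:6@105]
After op 8 [order #6] limit_sell(price=103, qty=7): fills=none; bids=[-] asks=[#3:7@99 #4:10@103 #6:7@103 #5:6@105]

Answer: bid=97 ask=-
bid=- ask=-
bid=- ask=103
bid=- ask=-
bid=- ask=99
bid=- ask=99
bid=- ask=99
bid=- ask=99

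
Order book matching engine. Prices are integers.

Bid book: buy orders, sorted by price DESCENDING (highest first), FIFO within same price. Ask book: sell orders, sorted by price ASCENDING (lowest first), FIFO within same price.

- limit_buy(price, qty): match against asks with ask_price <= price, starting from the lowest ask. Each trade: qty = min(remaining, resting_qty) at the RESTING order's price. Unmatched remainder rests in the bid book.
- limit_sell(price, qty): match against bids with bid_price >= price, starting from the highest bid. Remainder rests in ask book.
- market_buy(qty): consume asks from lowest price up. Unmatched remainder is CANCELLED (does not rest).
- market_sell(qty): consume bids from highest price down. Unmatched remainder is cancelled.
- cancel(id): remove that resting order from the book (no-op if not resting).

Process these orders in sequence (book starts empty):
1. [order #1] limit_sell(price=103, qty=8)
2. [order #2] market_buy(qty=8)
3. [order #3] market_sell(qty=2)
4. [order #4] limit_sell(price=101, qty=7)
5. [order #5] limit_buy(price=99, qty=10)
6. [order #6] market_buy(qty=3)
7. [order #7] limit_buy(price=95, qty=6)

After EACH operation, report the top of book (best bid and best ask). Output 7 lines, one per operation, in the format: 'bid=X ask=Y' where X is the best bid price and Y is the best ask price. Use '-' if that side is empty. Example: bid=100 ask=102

Answer: bid=- ask=103
bid=- ask=-
bid=- ask=-
bid=- ask=101
bid=99 ask=101
bid=99 ask=101
bid=99 ask=101

Derivation:
After op 1 [order #1] limit_sell(price=103, qty=8): fills=none; bids=[-] asks=[#1:8@103]
After op 2 [order #2] market_buy(qty=8): fills=#2x#1:8@103; bids=[-] asks=[-]
After op 3 [order #3] market_sell(qty=2): fills=none; bids=[-] asks=[-]
After op 4 [order #4] limit_sell(price=101, qty=7): fills=none; bids=[-] asks=[#4:7@101]
After op 5 [order #5] limit_buy(price=99, qty=10): fills=none; bids=[#5:10@99] asks=[#4:7@101]
After op 6 [order #6] market_buy(qty=3): fills=#6x#4:3@101; bids=[#5:10@99] asks=[#4:4@101]
After op 7 [order #7] limit_buy(price=95, qty=6): fills=none; bids=[#5:10@99 #7:6@95] asks=[#4:4@101]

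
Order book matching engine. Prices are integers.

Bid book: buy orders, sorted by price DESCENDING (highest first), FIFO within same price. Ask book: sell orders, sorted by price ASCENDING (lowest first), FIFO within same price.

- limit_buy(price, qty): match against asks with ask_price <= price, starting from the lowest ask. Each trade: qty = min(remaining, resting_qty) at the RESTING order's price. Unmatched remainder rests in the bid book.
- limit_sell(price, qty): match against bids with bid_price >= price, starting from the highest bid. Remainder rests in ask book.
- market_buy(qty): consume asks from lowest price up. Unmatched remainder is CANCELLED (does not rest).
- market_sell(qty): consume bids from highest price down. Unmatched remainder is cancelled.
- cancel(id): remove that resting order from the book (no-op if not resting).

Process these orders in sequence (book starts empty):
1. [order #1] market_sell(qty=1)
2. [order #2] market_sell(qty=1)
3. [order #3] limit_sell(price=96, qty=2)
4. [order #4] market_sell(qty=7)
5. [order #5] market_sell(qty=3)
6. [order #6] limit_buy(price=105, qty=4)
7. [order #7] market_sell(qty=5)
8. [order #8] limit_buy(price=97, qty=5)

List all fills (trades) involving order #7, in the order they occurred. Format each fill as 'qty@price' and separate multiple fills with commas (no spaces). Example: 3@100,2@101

After op 1 [order #1] market_sell(qty=1): fills=none; bids=[-] asks=[-]
After op 2 [order #2] market_sell(qty=1): fills=none; bids=[-] asks=[-]
After op 3 [order #3] limit_sell(price=96, qty=2): fills=none; bids=[-] asks=[#3:2@96]
After op 4 [order #4] market_sell(qty=7): fills=none; bids=[-] asks=[#3:2@96]
After op 5 [order #5] market_sell(qty=3): fills=none; bids=[-] asks=[#3:2@96]
After op 6 [order #6] limit_buy(price=105, qty=4): fills=#6x#3:2@96; bids=[#6:2@105] asks=[-]
After op 7 [order #7] market_sell(qty=5): fills=#6x#7:2@105; bids=[-] asks=[-]
After op 8 [order #8] limit_buy(price=97, qty=5): fills=none; bids=[#8:5@97] asks=[-]

Answer: 2@105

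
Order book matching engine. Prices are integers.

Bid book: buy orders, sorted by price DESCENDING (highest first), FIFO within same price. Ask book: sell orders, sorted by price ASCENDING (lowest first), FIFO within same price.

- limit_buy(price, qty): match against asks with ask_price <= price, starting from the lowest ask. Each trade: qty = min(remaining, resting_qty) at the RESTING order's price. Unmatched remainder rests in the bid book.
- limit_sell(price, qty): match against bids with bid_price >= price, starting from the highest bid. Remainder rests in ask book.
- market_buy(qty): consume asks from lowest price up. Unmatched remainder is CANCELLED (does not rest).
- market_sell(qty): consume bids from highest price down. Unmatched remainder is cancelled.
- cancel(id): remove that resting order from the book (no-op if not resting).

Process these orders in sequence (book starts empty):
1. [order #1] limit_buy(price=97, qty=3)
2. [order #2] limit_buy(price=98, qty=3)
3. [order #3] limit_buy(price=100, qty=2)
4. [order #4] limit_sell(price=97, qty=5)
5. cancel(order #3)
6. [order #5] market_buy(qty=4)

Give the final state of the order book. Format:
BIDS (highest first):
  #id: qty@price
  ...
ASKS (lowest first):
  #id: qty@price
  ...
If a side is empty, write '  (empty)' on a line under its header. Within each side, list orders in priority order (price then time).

After op 1 [order #1] limit_buy(price=97, qty=3): fills=none; bids=[#1:3@97] asks=[-]
After op 2 [order #2] limit_buy(price=98, qty=3): fills=none; bids=[#2:3@98 #1:3@97] asks=[-]
After op 3 [order #3] limit_buy(price=100, qty=2): fills=none; bids=[#3:2@100 #2:3@98 #1:3@97] asks=[-]
After op 4 [order #4] limit_sell(price=97, qty=5): fills=#3x#4:2@100 #2x#4:3@98; bids=[#1:3@97] asks=[-]
After op 5 cancel(order #3): fills=none; bids=[#1:3@97] asks=[-]
After op 6 [order #5] market_buy(qty=4): fills=none; bids=[#1:3@97] asks=[-]

Answer: BIDS (highest first):
  #1: 3@97
ASKS (lowest first):
  (empty)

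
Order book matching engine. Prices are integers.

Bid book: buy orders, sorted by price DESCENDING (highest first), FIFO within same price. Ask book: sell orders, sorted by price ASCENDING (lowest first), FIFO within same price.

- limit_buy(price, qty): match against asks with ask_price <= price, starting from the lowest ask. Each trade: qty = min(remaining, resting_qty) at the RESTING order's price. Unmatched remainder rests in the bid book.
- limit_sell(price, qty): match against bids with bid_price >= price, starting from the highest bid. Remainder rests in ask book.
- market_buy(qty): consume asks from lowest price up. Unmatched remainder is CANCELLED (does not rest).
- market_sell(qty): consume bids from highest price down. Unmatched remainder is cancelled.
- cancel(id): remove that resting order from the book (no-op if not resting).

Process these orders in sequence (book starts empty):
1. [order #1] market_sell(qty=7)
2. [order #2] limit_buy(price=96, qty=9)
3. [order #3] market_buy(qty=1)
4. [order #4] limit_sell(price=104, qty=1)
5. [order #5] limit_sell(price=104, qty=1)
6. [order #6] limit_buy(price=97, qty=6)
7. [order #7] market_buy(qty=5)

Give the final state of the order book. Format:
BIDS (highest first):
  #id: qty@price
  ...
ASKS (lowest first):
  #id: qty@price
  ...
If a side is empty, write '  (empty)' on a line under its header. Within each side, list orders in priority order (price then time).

Answer: BIDS (highest first):
  #6: 6@97
  #2: 9@96
ASKS (lowest first):
  (empty)

Derivation:
After op 1 [order #1] market_sell(qty=7): fills=none; bids=[-] asks=[-]
After op 2 [order #2] limit_buy(price=96, qty=9): fills=none; bids=[#2:9@96] asks=[-]
After op 3 [order #3] market_buy(qty=1): fills=none; bids=[#2:9@96] asks=[-]
After op 4 [order #4] limit_sell(price=104, qty=1): fills=none; bids=[#2:9@96] asks=[#4:1@104]
After op 5 [order #5] limit_sell(price=104, qty=1): fills=none; bids=[#2:9@96] asks=[#4:1@104 #5:1@104]
After op 6 [order #6] limit_buy(price=97, qty=6): fills=none; bids=[#6:6@97 #2:9@96] asks=[#4:1@104 #5:1@104]
After op 7 [order #7] market_buy(qty=5): fills=#7x#4:1@104 #7x#5:1@104; bids=[#6:6@97 #2:9@96] asks=[-]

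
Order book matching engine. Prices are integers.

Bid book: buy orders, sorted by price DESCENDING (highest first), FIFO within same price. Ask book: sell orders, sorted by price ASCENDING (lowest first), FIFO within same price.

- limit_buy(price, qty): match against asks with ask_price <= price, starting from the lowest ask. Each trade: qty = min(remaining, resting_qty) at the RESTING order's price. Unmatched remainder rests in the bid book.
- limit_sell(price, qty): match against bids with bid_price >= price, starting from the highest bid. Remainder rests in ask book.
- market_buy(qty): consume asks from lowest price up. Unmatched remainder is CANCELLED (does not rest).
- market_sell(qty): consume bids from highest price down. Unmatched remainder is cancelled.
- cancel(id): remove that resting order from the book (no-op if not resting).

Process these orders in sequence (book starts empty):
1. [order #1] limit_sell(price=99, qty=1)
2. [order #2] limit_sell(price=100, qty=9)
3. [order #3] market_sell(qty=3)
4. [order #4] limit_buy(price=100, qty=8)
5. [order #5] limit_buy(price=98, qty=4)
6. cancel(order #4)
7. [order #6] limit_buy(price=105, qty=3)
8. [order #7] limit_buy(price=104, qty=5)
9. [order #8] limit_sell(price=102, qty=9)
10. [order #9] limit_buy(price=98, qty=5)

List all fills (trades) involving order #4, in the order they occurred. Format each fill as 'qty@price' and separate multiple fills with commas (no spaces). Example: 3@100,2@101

After op 1 [order #1] limit_sell(price=99, qty=1): fills=none; bids=[-] asks=[#1:1@99]
After op 2 [order #2] limit_sell(price=100, qty=9): fills=none; bids=[-] asks=[#1:1@99 #2:9@100]
After op 3 [order #3] market_sell(qty=3): fills=none; bids=[-] asks=[#1:1@99 #2:9@100]
After op 4 [order #4] limit_buy(price=100, qty=8): fills=#4x#1:1@99 #4x#2:7@100; bids=[-] asks=[#2:2@100]
After op 5 [order #5] limit_buy(price=98, qty=4): fills=none; bids=[#5:4@98] asks=[#2:2@100]
After op 6 cancel(order #4): fills=none; bids=[#5:4@98] asks=[#2:2@100]
After op 7 [order #6] limit_buy(price=105, qty=3): fills=#6x#2:2@100; bids=[#6:1@105 #5:4@98] asks=[-]
After op 8 [order #7] limit_buy(price=104, qty=5): fills=none; bids=[#6:1@105 #7:5@104 #5:4@98] asks=[-]
After op 9 [order #8] limit_sell(price=102, qty=9): fills=#6x#8:1@105 #7x#8:5@104; bids=[#5:4@98] asks=[#8:3@102]
After op 10 [order #9] limit_buy(price=98, qty=5): fills=none; bids=[#5:4@98 #9:5@98] asks=[#8:3@102]

Answer: 1@99,7@100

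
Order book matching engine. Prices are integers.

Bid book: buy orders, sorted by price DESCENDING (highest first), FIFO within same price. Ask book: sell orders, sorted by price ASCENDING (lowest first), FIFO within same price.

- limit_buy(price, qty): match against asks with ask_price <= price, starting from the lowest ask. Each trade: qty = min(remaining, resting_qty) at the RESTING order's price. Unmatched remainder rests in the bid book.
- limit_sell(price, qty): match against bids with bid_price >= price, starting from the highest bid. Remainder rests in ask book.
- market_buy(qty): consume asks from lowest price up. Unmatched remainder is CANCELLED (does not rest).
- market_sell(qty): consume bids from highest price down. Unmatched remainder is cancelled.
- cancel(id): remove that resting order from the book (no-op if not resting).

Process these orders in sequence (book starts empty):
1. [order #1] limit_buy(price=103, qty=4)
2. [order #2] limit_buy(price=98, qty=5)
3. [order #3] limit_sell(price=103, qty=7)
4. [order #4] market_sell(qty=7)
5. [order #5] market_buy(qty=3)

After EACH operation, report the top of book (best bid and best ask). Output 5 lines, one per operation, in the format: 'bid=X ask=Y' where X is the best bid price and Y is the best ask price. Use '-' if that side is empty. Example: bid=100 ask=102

Answer: bid=103 ask=-
bid=103 ask=-
bid=98 ask=103
bid=- ask=103
bid=- ask=-

Derivation:
After op 1 [order #1] limit_buy(price=103, qty=4): fills=none; bids=[#1:4@103] asks=[-]
After op 2 [order #2] limit_buy(price=98, qty=5): fills=none; bids=[#1:4@103 #2:5@98] asks=[-]
After op 3 [order #3] limit_sell(price=103, qty=7): fills=#1x#3:4@103; bids=[#2:5@98] asks=[#3:3@103]
After op 4 [order #4] market_sell(qty=7): fills=#2x#4:5@98; bids=[-] asks=[#3:3@103]
After op 5 [order #5] market_buy(qty=3): fills=#5x#3:3@103; bids=[-] asks=[-]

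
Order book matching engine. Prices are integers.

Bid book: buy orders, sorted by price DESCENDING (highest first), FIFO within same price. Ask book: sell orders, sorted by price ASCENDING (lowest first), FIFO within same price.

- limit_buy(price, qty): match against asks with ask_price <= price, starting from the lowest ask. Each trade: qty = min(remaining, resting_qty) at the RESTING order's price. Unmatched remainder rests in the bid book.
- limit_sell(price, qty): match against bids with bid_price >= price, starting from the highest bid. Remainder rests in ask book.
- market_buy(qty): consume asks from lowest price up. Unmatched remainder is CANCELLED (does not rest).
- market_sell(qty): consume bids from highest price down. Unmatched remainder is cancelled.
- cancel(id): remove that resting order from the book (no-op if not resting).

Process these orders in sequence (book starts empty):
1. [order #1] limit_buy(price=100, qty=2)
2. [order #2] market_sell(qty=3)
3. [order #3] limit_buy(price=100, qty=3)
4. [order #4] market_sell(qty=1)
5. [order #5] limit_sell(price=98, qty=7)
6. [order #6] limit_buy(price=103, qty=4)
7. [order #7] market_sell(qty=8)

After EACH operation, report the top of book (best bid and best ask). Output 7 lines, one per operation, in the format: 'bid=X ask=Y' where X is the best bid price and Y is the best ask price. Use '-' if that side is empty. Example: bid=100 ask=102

After op 1 [order #1] limit_buy(price=100, qty=2): fills=none; bids=[#1:2@100] asks=[-]
After op 2 [order #2] market_sell(qty=3): fills=#1x#2:2@100; bids=[-] asks=[-]
After op 3 [order #3] limit_buy(price=100, qty=3): fills=none; bids=[#3:3@100] asks=[-]
After op 4 [order #4] market_sell(qty=1): fills=#3x#4:1@100; bids=[#3:2@100] asks=[-]
After op 5 [order #5] limit_sell(price=98, qty=7): fills=#3x#5:2@100; bids=[-] asks=[#5:5@98]
After op 6 [order #6] limit_buy(price=103, qty=4): fills=#6x#5:4@98; bids=[-] asks=[#5:1@98]
After op 7 [order #7] market_sell(qty=8): fills=none; bids=[-] asks=[#5:1@98]

Answer: bid=100 ask=-
bid=- ask=-
bid=100 ask=-
bid=100 ask=-
bid=- ask=98
bid=- ask=98
bid=- ask=98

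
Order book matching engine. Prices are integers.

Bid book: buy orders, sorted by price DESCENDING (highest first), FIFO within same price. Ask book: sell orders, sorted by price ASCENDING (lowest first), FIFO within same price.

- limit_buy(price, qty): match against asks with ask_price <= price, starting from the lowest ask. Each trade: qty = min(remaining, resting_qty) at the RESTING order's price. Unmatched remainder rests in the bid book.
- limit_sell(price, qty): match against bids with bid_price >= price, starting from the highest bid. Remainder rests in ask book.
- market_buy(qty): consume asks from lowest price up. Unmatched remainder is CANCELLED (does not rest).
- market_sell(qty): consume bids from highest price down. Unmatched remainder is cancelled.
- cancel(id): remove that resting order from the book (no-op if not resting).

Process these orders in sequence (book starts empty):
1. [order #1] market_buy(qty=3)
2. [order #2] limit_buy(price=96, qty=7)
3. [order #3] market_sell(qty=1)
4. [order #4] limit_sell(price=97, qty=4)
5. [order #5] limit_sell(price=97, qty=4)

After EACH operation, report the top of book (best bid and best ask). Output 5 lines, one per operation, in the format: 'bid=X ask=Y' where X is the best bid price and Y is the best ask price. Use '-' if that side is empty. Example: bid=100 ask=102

Answer: bid=- ask=-
bid=96 ask=-
bid=96 ask=-
bid=96 ask=97
bid=96 ask=97

Derivation:
After op 1 [order #1] market_buy(qty=3): fills=none; bids=[-] asks=[-]
After op 2 [order #2] limit_buy(price=96, qty=7): fills=none; bids=[#2:7@96] asks=[-]
After op 3 [order #3] market_sell(qty=1): fills=#2x#3:1@96; bids=[#2:6@96] asks=[-]
After op 4 [order #4] limit_sell(price=97, qty=4): fills=none; bids=[#2:6@96] asks=[#4:4@97]
After op 5 [order #5] limit_sell(price=97, qty=4): fills=none; bids=[#2:6@96] asks=[#4:4@97 #5:4@97]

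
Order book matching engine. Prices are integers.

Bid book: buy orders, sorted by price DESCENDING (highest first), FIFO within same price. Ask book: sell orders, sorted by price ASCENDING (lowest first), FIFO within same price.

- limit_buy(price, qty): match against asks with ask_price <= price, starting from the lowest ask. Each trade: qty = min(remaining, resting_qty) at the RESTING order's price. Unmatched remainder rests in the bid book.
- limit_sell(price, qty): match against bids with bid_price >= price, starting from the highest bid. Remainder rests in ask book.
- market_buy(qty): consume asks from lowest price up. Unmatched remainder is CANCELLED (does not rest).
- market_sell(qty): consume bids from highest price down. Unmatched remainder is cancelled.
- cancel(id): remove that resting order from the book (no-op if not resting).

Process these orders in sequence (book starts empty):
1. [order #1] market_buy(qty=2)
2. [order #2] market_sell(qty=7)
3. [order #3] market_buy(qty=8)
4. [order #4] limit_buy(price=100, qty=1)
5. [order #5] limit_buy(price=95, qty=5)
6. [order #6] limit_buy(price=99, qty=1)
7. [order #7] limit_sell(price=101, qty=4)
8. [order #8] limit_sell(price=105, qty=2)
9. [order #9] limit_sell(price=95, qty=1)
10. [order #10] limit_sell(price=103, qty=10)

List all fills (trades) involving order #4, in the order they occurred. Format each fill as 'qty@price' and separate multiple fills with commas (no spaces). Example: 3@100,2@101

After op 1 [order #1] market_buy(qty=2): fills=none; bids=[-] asks=[-]
After op 2 [order #2] market_sell(qty=7): fills=none; bids=[-] asks=[-]
After op 3 [order #3] market_buy(qty=8): fills=none; bids=[-] asks=[-]
After op 4 [order #4] limit_buy(price=100, qty=1): fills=none; bids=[#4:1@100] asks=[-]
After op 5 [order #5] limit_buy(price=95, qty=5): fills=none; bids=[#4:1@100 #5:5@95] asks=[-]
After op 6 [order #6] limit_buy(price=99, qty=1): fills=none; bids=[#4:1@100 #6:1@99 #5:5@95] asks=[-]
After op 7 [order #7] limit_sell(price=101, qty=4): fills=none; bids=[#4:1@100 #6:1@99 #5:5@95] asks=[#7:4@101]
After op 8 [order #8] limit_sell(price=105, qty=2): fills=none; bids=[#4:1@100 #6:1@99 #5:5@95] asks=[#7:4@101 #8:2@105]
After op 9 [order #9] limit_sell(price=95, qty=1): fills=#4x#9:1@100; bids=[#6:1@99 #5:5@95] asks=[#7:4@101 #8:2@105]
After op 10 [order #10] limit_sell(price=103, qty=10): fills=none; bids=[#6:1@99 #5:5@95] asks=[#7:4@101 #10:10@103 #8:2@105]

Answer: 1@100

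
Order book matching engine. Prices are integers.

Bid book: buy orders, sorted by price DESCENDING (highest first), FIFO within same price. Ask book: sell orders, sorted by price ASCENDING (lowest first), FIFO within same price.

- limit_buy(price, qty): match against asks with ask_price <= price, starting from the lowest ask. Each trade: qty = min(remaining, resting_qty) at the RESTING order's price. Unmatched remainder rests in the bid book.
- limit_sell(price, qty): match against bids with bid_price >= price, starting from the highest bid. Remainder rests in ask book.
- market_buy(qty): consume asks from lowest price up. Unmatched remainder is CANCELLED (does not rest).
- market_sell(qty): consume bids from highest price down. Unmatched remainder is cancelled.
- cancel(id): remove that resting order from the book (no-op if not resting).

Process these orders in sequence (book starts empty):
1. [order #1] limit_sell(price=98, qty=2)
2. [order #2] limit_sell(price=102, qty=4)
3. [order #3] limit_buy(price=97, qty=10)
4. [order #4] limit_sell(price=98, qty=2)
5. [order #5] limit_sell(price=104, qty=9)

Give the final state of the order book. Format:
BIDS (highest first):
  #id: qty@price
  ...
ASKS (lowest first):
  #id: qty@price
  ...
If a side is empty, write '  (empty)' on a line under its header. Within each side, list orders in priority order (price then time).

After op 1 [order #1] limit_sell(price=98, qty=2): fills=none; bids=[-] asks=[#1:2@98]
After op 2 [order #2] limit_sell(price=102, qty=4): fills=none; bids=[-] asks=[#1:2@98 #2:4@102]
After op 3 [order #3] limit_buy(price=97, qty=10): fills=none; bids=[#3:10@97] asks=[#1:2@98 #2:4@102]
After op 4 [order #4] limit_sell(price=98, qty=2): fills=none; bids=[#3:10@97] asks=[#1:2@98 #4:2@98 #2:4@102]
After op 5 [order #5] limit_sell(price=104, qty=9): fills=none; bids=[#3:10@97] asks=[#1:2@98 #4:2@98 #2:4@102 #5:9@104]

Answer: BIDS (highest first):
  #3: 10@97
ASKS (lowest first):
  #1: 2@98
  #4: 2@98
  #2: 4@102
  #5: 9@104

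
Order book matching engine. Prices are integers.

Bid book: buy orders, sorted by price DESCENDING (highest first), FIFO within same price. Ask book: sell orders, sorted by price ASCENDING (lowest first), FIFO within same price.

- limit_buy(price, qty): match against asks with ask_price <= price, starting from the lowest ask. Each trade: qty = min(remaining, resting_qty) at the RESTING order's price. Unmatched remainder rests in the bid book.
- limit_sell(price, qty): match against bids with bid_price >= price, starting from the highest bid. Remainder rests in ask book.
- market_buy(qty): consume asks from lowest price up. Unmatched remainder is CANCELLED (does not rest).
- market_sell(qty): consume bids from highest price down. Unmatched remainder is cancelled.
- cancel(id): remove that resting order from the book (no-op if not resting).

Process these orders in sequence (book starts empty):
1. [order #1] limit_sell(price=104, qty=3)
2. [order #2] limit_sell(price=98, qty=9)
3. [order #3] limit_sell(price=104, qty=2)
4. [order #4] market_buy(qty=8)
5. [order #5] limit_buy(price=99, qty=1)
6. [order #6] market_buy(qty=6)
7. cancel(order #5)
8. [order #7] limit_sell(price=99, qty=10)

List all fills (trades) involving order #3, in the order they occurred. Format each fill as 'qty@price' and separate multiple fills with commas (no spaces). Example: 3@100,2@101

Answer: 2@104

Derivation:
After op 1 [order #1] limit_sell(price=104, qty=3): fills=none; bids=[-] asks=[#1:3@104]
After op 2 [order #2] limit_sell(price=98, qty=9): fills=none; bids=[-] asks=[#2:9@98 #1:3@104]
After op 3 [order #3] limit_sell(price=104, qty=2): fills=none; bids=[-] asks=[#2:9@98 #1:3@104 #3:2@104]
After op 4 [order #4] market_buy(qty=8): fills=#4x#2:8@98; bids=[-] asks=[#2:1@98 #1:3@104 #3:2@104]
After op 5 [order #5] limit_buy(price=99, qty=1): fills=#5x#2:1@98; bids=[-] asks=[#1:3@104 #3:2@104]
After op 6 [order #6] market_buy(qty=6): fills=#6x#1:3@104 #6x#3:2@104; bids=[-] asks=[-]
After op 7 cancel(order #5): fills=none; bids=[-] asks=[-]
After op 8 [order #7] limit_sell(price=99, qty=10): fills=none; bids=[-] asks=[#7:10@99]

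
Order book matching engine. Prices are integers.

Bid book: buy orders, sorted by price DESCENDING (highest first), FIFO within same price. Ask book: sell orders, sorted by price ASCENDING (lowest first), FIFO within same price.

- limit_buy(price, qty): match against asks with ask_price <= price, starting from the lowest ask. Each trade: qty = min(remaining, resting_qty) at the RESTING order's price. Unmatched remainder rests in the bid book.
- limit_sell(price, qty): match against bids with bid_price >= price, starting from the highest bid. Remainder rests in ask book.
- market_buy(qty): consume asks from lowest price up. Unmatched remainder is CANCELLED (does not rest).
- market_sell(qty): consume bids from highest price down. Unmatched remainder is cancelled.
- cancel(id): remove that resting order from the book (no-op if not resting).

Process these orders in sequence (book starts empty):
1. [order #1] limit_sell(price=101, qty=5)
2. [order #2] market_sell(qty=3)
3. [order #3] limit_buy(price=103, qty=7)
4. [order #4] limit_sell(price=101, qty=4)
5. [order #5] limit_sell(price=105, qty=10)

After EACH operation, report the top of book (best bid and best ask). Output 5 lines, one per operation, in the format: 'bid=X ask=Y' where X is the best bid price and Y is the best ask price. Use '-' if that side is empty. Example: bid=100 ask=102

After op 1 [order #1] limit_sell(price=101, qty=5): fills=none; bids=[-] asks=[#1:5@101]
After op 2 [order #2] market_sell(qty=3): fills=none; bids=[-] asks=[#1:5@101]
After op 3 [order #3] limit_buy(price=103, qty=7): fills=#3x#1:5@101; bids=[#3:2@103] asks=[-]
After op 4 [order #4] limit_sell(price=101, qty=4): fills=#3x#4:2@103; bids=[-] asks=[#4:2@101]
After op 5 [order #5] limit_sell(price=105, qty=10): fills=none; bids=[-] asks=[#4:2@101 #5:10@105]

Answer: bid=- ask=101
bid=- ask=101
bid=103 ask=-
bid=- ask=101
bid=- ask=101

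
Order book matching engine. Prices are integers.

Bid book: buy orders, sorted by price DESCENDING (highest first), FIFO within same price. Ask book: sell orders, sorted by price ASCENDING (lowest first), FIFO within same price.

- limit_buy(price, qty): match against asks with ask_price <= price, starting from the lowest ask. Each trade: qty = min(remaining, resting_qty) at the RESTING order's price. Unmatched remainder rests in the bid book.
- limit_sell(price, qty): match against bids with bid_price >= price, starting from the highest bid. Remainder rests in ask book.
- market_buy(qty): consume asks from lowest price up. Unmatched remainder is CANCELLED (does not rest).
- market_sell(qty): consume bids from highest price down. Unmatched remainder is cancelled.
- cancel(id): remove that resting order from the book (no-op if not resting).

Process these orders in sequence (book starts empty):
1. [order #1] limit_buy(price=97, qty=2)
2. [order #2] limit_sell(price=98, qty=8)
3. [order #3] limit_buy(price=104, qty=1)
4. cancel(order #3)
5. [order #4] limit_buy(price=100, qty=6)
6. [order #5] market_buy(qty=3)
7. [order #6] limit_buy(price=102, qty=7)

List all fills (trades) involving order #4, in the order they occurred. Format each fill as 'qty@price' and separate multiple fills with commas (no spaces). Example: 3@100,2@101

After op 1 [order #1] limit_buy(price=97, qty=2): fills=none; bids=[#1:2@97] asks=[-]
After op 2 [order #2] limit_sell(price=98, qty=8): fills=none; bids=[#1:2@97] asks=[#2:8@98]
After op 3 [order #3] limit_buy(price=104, qty=1): fills=#3x#2:1@98; bids=[#1:2@97] asks=[#2:7@98]
After op 4 cancel(order #3): fills=none; bids=[#1:2@97] asks=[#2:7@98]
After op 5 [order #4] limit_buy(price=100, qty=6): fills=#4x#2:6@98; bids=[#1:2@97] asks=[#2:1@98]
After op 6 [order #5] market_buy(qty=3): fills=#5x#2:1@98; bids=[#1:2@97] asks=[-]
After op 7 [order #6] limit_buy(price=102, qty=7): fills=none; bids=[#6:7@102 #1:2@97] asks=[-]

Answer: 6@98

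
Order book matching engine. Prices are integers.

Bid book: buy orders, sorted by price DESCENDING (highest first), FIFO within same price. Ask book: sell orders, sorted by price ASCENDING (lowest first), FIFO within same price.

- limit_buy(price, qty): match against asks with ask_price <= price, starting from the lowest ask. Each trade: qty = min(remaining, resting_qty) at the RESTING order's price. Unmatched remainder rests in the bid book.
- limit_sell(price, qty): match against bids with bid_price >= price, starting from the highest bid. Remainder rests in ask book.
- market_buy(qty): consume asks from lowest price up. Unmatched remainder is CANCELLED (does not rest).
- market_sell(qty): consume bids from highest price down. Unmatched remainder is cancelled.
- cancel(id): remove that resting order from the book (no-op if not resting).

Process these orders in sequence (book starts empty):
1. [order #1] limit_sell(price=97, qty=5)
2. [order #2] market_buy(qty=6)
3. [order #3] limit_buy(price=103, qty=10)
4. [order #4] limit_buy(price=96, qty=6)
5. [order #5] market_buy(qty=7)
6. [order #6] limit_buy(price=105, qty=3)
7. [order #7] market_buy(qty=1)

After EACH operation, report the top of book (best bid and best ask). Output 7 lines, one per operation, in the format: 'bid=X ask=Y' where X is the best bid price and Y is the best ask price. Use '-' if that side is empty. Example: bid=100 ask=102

After op 1 [order #1] limit_sell(price=97, qty=5): fills=none; bids=[-] asks=[#1:5@97]
After op 2 [order #2] market_buy(qty=6): fills=#2x#1:5@97; bids=[-] asks=[-]
After op 3 [order #3] limit_buy(price=103, qty=10): fills=none; bids=[#3:10@103] asks=[-]
After op 4 [order #4] limit_buy(price=96, qty=6): fills=none; bids=[#3:10@103 #4:6@96] asks=[-]
After op 5 [order #5] market_buy(qty=7): fills=none; bids=[#3:10@103 #4:6@96] asks=[-]
After op 6 [order #6] limit_buy(price=105, qty=3): fills=none; bids=[#6:3@105 #3:10@103 #4:6@96] asks=[-]
After op 7 [order #7] market_buy(qty=1): fills=none; bids=[#6:3@105 #3:10@103 #4:6@96] asks=[-]

Answer: bid=- ask=97
bid=- ask=-
bid=103 ask=-
bid=103 ask=-
bid=103 ask=-
bid=105 ask=-
bid=105 ask=-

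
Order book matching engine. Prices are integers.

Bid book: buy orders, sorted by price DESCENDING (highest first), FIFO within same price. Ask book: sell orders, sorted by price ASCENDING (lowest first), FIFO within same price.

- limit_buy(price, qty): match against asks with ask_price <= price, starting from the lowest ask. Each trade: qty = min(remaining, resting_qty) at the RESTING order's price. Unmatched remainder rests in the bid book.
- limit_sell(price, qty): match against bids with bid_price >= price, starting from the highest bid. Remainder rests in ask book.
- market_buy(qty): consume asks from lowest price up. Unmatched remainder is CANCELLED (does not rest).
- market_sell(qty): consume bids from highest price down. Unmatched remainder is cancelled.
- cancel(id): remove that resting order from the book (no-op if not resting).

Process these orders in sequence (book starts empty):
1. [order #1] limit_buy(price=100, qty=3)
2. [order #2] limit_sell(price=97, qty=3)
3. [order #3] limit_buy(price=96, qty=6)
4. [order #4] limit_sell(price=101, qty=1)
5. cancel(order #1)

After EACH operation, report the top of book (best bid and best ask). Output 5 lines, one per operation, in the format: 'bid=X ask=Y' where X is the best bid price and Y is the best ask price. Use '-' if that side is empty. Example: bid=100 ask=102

After op 1 [order #1] limit_buy(price=100, qty=3): fills=none; bids=[#1:3@100] asks=[-]
After op 2 [order #2] limit_sell(price=97, qty=3): fills=#1x#2:3@100; bids=[-] asks=[-]
After op 3 [order #3] limit_buy(price=96, qty=6): fills=none; bids=[#3:6@96] asks=[-]
After op 4 [order #4] limit_sell(price=101, qty=1): fills=none; bids=[#3:6@96] asks=[#4:1@101]
After op 5 cancel(order #1): fills=none; bids=[#3:6@96] asks=[#4:1@101]

Answer: bid=100 ask=-
bid=- ask=-
bid=96 ask=-
bid=96 ask=101
bid=96 ask=101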